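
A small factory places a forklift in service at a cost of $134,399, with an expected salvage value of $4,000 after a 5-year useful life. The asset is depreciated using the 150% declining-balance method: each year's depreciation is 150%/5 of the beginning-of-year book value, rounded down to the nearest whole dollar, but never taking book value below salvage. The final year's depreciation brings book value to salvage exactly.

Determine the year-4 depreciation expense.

Depreciable base = $134,399 − $4,000 = $130,399.
Year 1: ⌊$134,399 × 150%/5⌋ = $40,319. Book value $94,080.
Year 2: ⌊$94,080 × 150%/5⌋ = $28,224. Book value $65,856.
Year 3: ⌊$65,856 × 150%/5⌋ = $19,756. Book value $46,100.
Year 4: ⌊$46,100 × 150%/5⌋ = $13,830. Book value $32,270.

$13,830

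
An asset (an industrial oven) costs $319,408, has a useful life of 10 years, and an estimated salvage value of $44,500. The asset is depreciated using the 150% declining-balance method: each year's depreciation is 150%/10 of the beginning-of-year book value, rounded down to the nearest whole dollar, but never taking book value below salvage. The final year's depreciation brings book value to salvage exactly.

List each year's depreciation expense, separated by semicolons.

$47,911; $40,724; $34,615; $29,423; $25,010; $21,258; $18,070; $15,359; $13,055; $29,483

Depreciable base = $319,408 − $44,500 = $274,908.
Year 1: ⌊$319,408 × 150%/10⌋ = $47,911. Book value $271,497.
Year 2: ⌊$271,497 × 150%/10⌋ = $40,724. Book value $230,773.
Year 3: ⌊$230,773 × 150%/10⌋ = $34,615. Book value $196,158.
Year 4: ⌊$196,158 × 150%/10⌋ = $29,423. Book value $166,735.
Year 5: ⌊$166,735 × 150%/10⌋ = $25,010. Book value $141,725.
Year 6: ⌊$141,725 × 150%/10⌋ = $21,258. Book value $120,467.
Year 7: ⌊$120,467 × 150%/10⌋ = $18,070. Book value $102,397.
Year 8: ⌊$102,397 × 150%/10⌋ = $15,359. Book value $87,038.
Year 9: ⌊$87,038 × 150%/10⌋ = $13,055. Book value $73,983.
Year 10 (final): $73,983 − $44,500 = $29,483. Book value $44,500.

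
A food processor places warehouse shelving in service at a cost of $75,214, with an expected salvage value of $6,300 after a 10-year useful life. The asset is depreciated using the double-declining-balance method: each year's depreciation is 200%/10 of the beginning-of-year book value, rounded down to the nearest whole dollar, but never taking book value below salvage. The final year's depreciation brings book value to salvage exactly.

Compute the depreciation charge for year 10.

Depreciable base = $75,214 − $6,300 = $68,914.
Year 1: ⌊$75,214 × 200%/10⌋ = $15,042. Book value $60,172.
Year 2: ⌊$60,172 × 200%/10⌋ = $12,034. Book value $48,138.
Year 3: ⌊$48,138 × 200%/10⌋ = $9,627. Book value $38,511.
Year 4: ⌊$38,511 × 200%/10⌋ = $7,702. Book value $30,809.
Year 5: ⌊$30,809 × 200%/10⌋ = $6,161. Book value $24,648.
Year 6: ⌊$24,648 × 200%/10⌋ = $4,929. Book value $19,719.
Year 7: ⌊$19,719 × 200%/10⌋ = $3,943. Book value $15,776.
Year 8: ⌊$15,776 × 200%/10⌋ = $3,155. Book value $12,621.
Year 9: ⌊$12,621 × 200%/10⌋ = $2,524. Book value $10,097.
Year 10 (final): $10,097 − $6,300 = $3,797. Book value $6,300.

$3,797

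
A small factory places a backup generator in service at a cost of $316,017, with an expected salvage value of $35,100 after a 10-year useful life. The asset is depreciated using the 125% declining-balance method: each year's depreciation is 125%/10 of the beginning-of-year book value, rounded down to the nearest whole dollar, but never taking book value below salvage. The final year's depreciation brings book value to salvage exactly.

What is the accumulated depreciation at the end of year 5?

$153,927

Depreciable base = $316,017 − $35,100 = $280,917.
Year 1: ⌊$316,017 × 125%/10⌋ = $39,502. Book value $276,515.
Year 2: ⌊$276,515 × 125%/10⌋ = $34,564. Book value $241,951.
Year 3: ⌊$241,951 × 125%/10⌋ = $30,243. Book value $211,708.
Year 4: ⌊$211,708 × 125%/10⌋ = $26,463. Book value $185,245.
Year 5: ⌊$185,245 × 125%/10⌋ = $23,155. Book value $162,090.
Accumulated through year 5 = $316,017 − $162,090 = $153,927.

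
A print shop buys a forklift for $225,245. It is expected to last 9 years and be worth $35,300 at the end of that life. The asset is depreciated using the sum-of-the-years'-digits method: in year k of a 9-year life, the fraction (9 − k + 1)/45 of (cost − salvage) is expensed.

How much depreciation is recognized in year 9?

$4,221

Depreciable base = $225,245 − $35,300 = $189,945.
Sum of the years' digits = 9+8+7+6+5+4+3+2+1 = 45.
Year 1: $189,945 × 9/45 = $37,989. Book value $187,256.
Year 2: $189,945 × 8/45 = $33,768. Book value $153,488.
Year 3: $189,945 × 7/45 = $29,547. Book value $123,941.
Year 4: $189,945 × 6/45 = $25,326. Book value $98,615.
Year 5: $189,945 × 5/45 = $21,105. Book value $77,510.
Year 6: $189,945 × 4/45 = $16,884. Book value $60,626.
Year 7: $189,945 × 3/45 = $12,663. Book value $47,963.
Year 8: $189,945 × 2/45 = $8,442. Book value $39,521.
Year 9: $189,945 × 1/45 = $4,221. Book value $35,300.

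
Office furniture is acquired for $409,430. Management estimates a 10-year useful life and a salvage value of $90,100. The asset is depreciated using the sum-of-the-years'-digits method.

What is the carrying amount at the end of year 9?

$95,906

Depreciable base = $409,430 − $90,100 = $319,330.
Sum of the years' digits = 10+9+8+7+6+5+4+3+2+1 = 55.
Year 1: $319,330 × 10/55 = $58,060. Book value $351,370.
Year 2: $319,330 × 9/55 = $52,254. Book value $299,116.
Year 3: $319,330 × 8/55 = $46,448. Book value $252,668.
Year 4: $319,330 × 7/55 = $40,642. Book value $212,026.
Year 5: $319,330 × 6/55 = $34,836. Book value $177,190.
Year 6: $319,330 × 5/55 = $29,030. Book value $148,160.
Year 7: $319,330 × 4/55 = $23,224. Book value $124,936.
Year 8: $319,330 × 3/55 = $17,418. Book value $107,518.
Year 9: $319,330 × 2/55 = $11,612. Book value $95,906.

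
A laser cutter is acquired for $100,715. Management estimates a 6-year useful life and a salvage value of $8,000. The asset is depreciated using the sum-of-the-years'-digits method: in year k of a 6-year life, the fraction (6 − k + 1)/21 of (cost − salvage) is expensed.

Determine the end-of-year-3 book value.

$34,490

Depreciable base = $100,715 − $8,000 = $92,715.
Sum of the years' digits = 6+5+4+3+2+1 = 21.
Year 1: $92,715 × 6/21 = $26,490. Book value $74,225.
Year 2: $92,715 × 5/21 = $22,075. Book value $52,150.
Year 3: $92,715 × 4/21 = $17,660. Book value $34,490.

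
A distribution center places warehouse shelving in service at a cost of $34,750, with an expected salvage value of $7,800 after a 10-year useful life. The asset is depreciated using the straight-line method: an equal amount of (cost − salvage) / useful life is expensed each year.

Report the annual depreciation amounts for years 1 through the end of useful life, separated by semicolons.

$2,695; $2,695; $2,695; $2,695; $2,695; $2,695; $2,695; $2,695; $2,695; $2,695

Depreciable base = $34,750 − $7,800 = $26,950.
Annual expense = $26,950 / 10 = $2,695.
End of year 1: book value $32,055.
End of year 2: book value $29,360.
End of year 3: book value $26,665.
End of year 4: book value $23,970.
End of year 5: book value $21,275.
End of year 6: book value $18,580.
End of year 7: book value $15,885.
End of year 8: book value $13,190.
End of year 9: book value $10,495.
End of year 10: book value $7,800.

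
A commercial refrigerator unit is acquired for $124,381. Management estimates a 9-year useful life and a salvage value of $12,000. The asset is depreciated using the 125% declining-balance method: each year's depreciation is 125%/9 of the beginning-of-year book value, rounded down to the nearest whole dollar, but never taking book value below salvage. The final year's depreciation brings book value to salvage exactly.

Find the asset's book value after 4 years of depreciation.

$68,392

Depreciable base = $124,381 − $12,000 = $112,381.
Year 1: ⌊$124,381 × 125%/9⌋ = $17,275. Book value $107,106.
Year 2: ⌊$107,106 × 125%/9⌋ = $14,875. Book value $92,231.
Year 3: ⌊$92,231 × 125%/9⌋ = $12,809. Book value $79,422.
Year 4: ⌊$79,422 × 125%/9⌋ = $11,030. Book value $68,392.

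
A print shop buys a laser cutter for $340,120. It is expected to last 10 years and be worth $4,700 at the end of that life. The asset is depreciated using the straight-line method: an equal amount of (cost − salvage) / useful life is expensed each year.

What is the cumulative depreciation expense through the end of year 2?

$67,084

Depreciable base = $340,120 − $4,700 = $335,420.
Annual expense = $335,420 / 10 = $33,542.
End of year 1: book value $306,578.
End of year 2: book value $273,036.
Accumulated through year 2 = $340,120 − $273,036 = $67,084.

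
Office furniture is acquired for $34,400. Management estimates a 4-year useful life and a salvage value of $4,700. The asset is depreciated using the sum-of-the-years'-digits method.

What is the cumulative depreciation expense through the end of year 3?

Depreciable base = $34,400 − $4,700 = $29,700.
Sum of the years' digits = 4+3+2+1 = 10.
Year 1: $29,700 × 4/10 = $11,880. Book value $22,520.
Year 2: $29,700 × 3/10 = $8,910. Book value $13,610.
Year 3: $29,700 × 2/10 = $5,940. Book value $7,670.
Accumulated through year 3 = $34,400 − $7,670 = $26,730.

$26,730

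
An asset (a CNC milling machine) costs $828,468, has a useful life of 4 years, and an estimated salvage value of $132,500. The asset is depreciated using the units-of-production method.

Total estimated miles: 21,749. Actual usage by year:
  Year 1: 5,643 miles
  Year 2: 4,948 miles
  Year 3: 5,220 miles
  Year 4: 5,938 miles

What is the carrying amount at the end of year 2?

$489,556

Depreciable base = $828,468 − $132,500 = $695,968.
Rate = $695,968 / 21,749 miles = $32 per mile.
Year 1: 5,643 × $32 = $180,576. Book value $647,892.
Year 2: 4,948 × $32 = $158,336. Book value $489,556.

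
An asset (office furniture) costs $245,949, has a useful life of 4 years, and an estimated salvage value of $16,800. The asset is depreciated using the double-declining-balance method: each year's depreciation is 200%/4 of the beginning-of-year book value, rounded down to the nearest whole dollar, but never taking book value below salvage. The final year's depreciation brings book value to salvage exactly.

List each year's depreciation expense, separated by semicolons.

Depreciable base = $245,949 − $16,800 = $229,149.
Year 1: ⌊$245,949 × 200%/4⌋ = $122,974. Book value $122,975.
Year 2: ⌊$122,975 × 200%/4⌋ = $61,487. Book value $61,488.
Year 3: ⌊$61,488 × 200%/4⌋ = $30,744. Book value $30,744.
Year 4 (final): $30,744 − $16,800 = $13,944. Book value $16,800.

$122,974; $61,487; $30,744; $13,944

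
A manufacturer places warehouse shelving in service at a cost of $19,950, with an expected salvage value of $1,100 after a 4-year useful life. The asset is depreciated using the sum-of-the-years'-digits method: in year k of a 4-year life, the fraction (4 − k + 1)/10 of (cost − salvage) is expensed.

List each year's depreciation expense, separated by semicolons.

$7,540; $5,655; $3,770; $1,885

Depreciable base = $19,950 − $1,100 = $18,850.
Sum of the years' digits = 4+3+2+1 = 10.
Year 1: $18,850 × 4/10 = $7,540. Book value $12,410.
Year 2: $18,850 × 3/10 = $5,655. Book value $6,755.
Year 3: $18,850 × 2/10 = $3,770. Book value $2,985.
Year 4: $18,850 × 1/10 = $1,885. Book value $1,100.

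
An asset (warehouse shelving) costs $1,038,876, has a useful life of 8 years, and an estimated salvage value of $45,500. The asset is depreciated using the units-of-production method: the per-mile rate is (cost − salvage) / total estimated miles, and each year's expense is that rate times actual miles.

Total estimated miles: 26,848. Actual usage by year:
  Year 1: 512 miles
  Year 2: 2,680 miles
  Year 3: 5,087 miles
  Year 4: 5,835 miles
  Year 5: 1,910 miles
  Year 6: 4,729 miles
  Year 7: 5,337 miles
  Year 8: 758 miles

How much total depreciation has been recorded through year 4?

$522,218

Depreciable base = $1,038,876 − $45,500 = $993,376.
Rate = $993,376 / 26,848 miles = $37 per mile.
Year 1: 512 × $37 = $18,944. Book value $1,019,932.
Year 2: 2,680 × $37 = $99,160. Book value $920,772.
Year 3: 5,087 × $37 = $188,219. Book value $732,553.
Year 4: 5,835 × $37 = $215,895. Book value $516,658.
Accumulated through year 4 = $1,038,876 − $516,658 = $522,218.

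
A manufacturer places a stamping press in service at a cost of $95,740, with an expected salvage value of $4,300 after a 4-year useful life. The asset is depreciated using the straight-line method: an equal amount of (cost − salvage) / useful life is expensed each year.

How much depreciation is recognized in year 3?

Depreciable base = $95,740 − $4,300 = $91,440.
Annual expense = $91,440 / 4 = $22,860.

$22,860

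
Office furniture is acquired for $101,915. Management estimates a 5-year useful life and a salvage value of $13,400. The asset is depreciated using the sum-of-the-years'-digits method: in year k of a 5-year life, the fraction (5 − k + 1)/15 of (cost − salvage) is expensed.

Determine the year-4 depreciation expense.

$11,802

Depreciable base = $101,915 − $13,400 = $88,515.
Sum of the years' digits = 5+4+3+2+1 = 15.
Year 1: $88,515 × 5/15 = $29,505. Book value $72,410.
Year 2: $88,515 × 4/15 = $23,604. Book value $48,806.
Year 3: $88,515 × 3/15 = $17,703. Book value $31,103.
Year 4: $88,515 × 2/15 = $11,802. Book value $19,301.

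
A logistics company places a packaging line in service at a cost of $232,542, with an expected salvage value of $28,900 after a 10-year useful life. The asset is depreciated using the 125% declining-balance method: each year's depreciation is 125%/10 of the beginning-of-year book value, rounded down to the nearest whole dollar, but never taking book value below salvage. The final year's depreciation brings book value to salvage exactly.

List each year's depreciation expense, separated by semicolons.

Depreciable base = $232,542 − $28,900 = $203,642.
Year 1: ⌊$232,542 × 125%/10⌋ = $29,067. Book value $203,475.
Year 2: ⌊$203,475 × 125%/10⌋ = $25,434. Book value $178,041.
Year 3: ⌊$178,041 × 125%/10⌋ = $22,255. Book value $155,786.
Year 4: ⌊$155,786 × 125%/10⌋ = $19,473. Book value $136,313.
Year 5: ⌊$136,313 × 125%/10⌋ = $17,039. Book value $119,274.
Year 6: ⌊$119,274 × 125%/10⌋ = $14,909. Book value $104,365.
Year 7: ⌊$104,365 × 125%/10⌋ = $13,045. Book value $91,320.
Year 8: ⌊$91,320 × 125%/10⌋ = $11,415. Book value $79,905.
Year 9: ⌊$79,905 × 125%/10⌋ = $9,988. Book value $69,917.
Year 10 (final): $69,917 − $28,900 = $41,017. Book value $28,900.

$29,067; $25,434; $22,255; $19,473; $17,039; $14,909; $13,045; $11,415; $9,988; $41,017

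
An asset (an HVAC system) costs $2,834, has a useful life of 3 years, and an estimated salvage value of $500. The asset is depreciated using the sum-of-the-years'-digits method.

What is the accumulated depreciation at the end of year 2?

Depreciable base = $2,834 − $500 = $2,334.
Sum of the years' digits = 3+2+1 = 6.
Year 1: $2,334 × 3/6 = $1,167. Book value $1,667.
Year 2: $2,334 × 2/6 = $778. Book value $889.
Accumulated through year 2 = $2,834 − $889 = $1,945.

$1,945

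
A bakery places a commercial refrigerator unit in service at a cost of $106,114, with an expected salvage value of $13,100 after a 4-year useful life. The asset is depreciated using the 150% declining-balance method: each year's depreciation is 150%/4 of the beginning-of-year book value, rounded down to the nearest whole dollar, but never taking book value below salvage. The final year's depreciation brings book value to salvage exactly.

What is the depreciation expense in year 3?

$15,544

Depreciable base = $106,114 − $13,100 = $93,014.
Year 1: ⌊$106,114 × 150%/4⌋ = $39,792. Book value $66,322.
Year 2: ⌊$66,322 × 150%/4⌋ = $24,870. Book value $41,452.
Year 3: ⌊$41,452 × 150%/4⌋ = $15,544. Book value $25,908.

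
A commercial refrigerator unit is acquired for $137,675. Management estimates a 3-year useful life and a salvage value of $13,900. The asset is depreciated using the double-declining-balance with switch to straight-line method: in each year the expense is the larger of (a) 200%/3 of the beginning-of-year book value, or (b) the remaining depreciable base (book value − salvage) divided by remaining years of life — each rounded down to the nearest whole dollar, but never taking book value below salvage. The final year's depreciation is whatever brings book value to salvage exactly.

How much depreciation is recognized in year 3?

Depreciable base = $137,675 − $13,900 = $123,775.
Year 1: DB = ⌊$137,675 × 200%/3⌋ = $91,783; SL = ⌊$123,775/3⌋ = $41,258 → take DB $91,783. Book value $45,892.
Year 2: DB = ⌊$45,892 × 200%/3⌋ = $30,594; SL = ⌊$31,992/2⌋ = $15,996 → take DB $30,594. Book value $15,298.
Year 3 (final): $15,298 − $13,900 = $1,398. Book value $13,900.

$1,398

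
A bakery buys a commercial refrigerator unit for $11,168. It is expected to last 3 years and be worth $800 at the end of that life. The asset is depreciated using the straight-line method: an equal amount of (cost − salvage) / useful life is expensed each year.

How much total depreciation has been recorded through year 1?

Depreciable base = $11,168 − $800 = $10,368.
Annual expense = $10,368 / 3 = $3,456.
End of year 1: book value $7,712.
Accumulated through year 1 = $11,168 − $7,712 = $3,456.

$3,456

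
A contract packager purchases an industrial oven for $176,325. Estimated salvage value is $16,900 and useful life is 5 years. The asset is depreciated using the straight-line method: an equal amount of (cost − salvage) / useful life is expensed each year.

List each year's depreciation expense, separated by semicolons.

Depreciable base = $176,325 − $16,900 = $159,425.
Annual expense = $159,425 / 5 = $31,885.
End of year 1: book value $144,440.
End of year 2: book value $112,555.
End of year 3: book value $80,670.
End of year 4: book value $48,785.
End of year 5: book value $16,900.

$31,885; $31,885; $31,885; $31,885; $31,885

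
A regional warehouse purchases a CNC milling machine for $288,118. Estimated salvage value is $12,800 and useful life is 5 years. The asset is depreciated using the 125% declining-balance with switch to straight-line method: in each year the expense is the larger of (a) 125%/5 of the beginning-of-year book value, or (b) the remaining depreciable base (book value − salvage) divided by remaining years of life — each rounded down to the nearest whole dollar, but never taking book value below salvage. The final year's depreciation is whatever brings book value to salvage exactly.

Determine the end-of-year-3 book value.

$112,312

Depreciable base = $288,118 − $12,800 = $275,318.
Year 1: DB = ⌊$288,118 × 125%/5⌋ = $72,029; SL = ⌊$275,318/5⌋ = $55,063 → take DB $72,029. Book value $216,089.
Year 2: DB = ⌊$216,089 × 125%/5⌋ = $54,022; SL = ⌊$203,289/4⌋ = $50,822 → take DB $54,022. Book value $162,067.
Year 3: DB = ⌊$162,067 × 125%/5⌋ = $40,516; SL = ⌊$149,267/3⌋ = $49,755 → take SL $49,755. Book value $112,312.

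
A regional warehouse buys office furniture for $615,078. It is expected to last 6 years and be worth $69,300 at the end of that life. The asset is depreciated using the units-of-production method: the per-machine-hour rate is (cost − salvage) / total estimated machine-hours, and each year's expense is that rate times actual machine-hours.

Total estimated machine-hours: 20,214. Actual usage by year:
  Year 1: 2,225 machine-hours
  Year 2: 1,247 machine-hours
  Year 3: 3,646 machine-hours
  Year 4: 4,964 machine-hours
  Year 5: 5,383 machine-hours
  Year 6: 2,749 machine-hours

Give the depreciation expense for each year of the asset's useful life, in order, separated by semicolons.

$60,075; $33,669; $98,442; $134,028; $145,341; $74,223

Depreciable base = $615,078 − $69,300 = $545,778.
Rate = $545,778 / 20,214 machine-hours = $27 per machine-hour.
Year 1: 2,225 × $27 = $60,075. Book value $555,003.
Year 2: 1,247 × $27 = $33,669. Book value $521,334.
Year 3: 3,646 × $27 = $98,442. Book value $422,892.
Year 4: 4,964 × $27 = $134,028. Book value $288,864.
Year 5: 5,383 × $27 = $145,341. Book value $143,523.
Year 6: 2,749 × $27 = $74,223. Book value $69,300.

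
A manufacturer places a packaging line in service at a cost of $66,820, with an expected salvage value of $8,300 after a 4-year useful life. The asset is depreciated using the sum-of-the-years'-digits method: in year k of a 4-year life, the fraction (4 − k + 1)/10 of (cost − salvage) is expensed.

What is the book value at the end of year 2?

$25,856

Depreciable base = $66,820 − $8,300 = $58,520.
Sum of the years' digits = 4+3+2+1 = 10.
Year 1: $58,520 × 4/10 = $23,408. Book value $43,412.
Year 2: $58,520 × 3/10 = $17,556. Book value $25,856.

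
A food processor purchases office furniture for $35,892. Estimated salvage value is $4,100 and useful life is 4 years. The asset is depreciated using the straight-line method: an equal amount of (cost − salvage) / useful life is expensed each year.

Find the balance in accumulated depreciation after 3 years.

Depreciable base = $35,892 − $4,100 = $31,792.
Annual expense = $31,792 / 4 = $7,948.
End of year 1: book value $27,944.
End of year 2: book value $19,996.
End of year 3: book value $12,048.
Accumulated through year 3 = $35,892 − $12,048 = $23,844.

$23,844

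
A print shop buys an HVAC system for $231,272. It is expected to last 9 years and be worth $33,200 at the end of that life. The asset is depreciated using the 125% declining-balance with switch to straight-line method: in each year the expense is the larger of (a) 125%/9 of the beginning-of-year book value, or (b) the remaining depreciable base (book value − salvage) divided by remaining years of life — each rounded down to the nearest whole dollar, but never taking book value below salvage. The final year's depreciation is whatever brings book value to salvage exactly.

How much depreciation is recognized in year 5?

$18,792

Depreciable base = $231,272 − $33,200 = $198,072.
Year 1: DB = ⌊$231,272 × 125%/9⌋ = $32,121; SL = ⌊$198,072/9⌋ = $22,008 → take DB $32,121. Book value $199,151.
Year 2: DB = ⌊$199,151 × 125%/9⌋ = $27,659; SL = ⌊$165,951/8⌋ = $20,743 → take DB $27,659. Book value $171,492.
Year 3: DB = ⌊$171,492 × 125%/9⌋ = $23,818; SL = ⌊$138,292/7⌋ = $19,756 → take DB $23,818. Book value $147,674.
Year 4: DB = ⌊$147,674 × 125%/9⌋ = $20,510; SL = ⌊$114,474/6⌋ = $19,079 → take DB $20,510. Book value $127,164.
Year 5: DB = ⌊$127,164 × 125%/9⌋ = $17,661; SL = ⌊$93,964/5⌋ = $18,792 → take SL $18,792. Book value $108,372.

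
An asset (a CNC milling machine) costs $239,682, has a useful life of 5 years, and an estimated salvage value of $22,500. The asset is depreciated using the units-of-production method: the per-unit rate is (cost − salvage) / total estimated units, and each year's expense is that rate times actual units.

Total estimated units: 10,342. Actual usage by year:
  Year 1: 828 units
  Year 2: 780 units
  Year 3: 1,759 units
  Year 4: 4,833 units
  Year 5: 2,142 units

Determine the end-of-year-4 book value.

Depreciable base = $239,682 − $22,500 = $217,182.
Rate = $217,182 / 10,342 units = $21 per unit.
Year 1: 828 × $21 = $17,388. Book value $222,294.
Year 2: 780 × $21 = $16,380. Book value $205,914.
Year 3: 1,759 × $21 = $36,939. Book value $168,975.
Year 4: 4,833 × $21 = $101,493. Book value $67,482.

$67,482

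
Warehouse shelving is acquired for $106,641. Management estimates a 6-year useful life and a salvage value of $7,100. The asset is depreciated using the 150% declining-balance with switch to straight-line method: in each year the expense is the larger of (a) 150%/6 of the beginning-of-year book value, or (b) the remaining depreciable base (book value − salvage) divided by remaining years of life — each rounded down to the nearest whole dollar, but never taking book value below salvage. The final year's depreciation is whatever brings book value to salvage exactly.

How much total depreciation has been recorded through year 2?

$46,655

Depreciable base = $106,641 − $7,100 = $99,541.
Year 1: DB = ⌊$106,641 × 150%/6⌋ = $26,660; SL = ⌊$99,541/6⌋ = $16,590 → take DB $26,660. Book value $79,981.
Year 2: DB = ⌊$79,981 × 150%/6⌋ = $19,995; SL = ⌊$72,881/5⌋ = $14,576 → take DB $19,995. Book value $59,986.
Accumulated through year 2 = $106,641 − $59,986 = $46,655.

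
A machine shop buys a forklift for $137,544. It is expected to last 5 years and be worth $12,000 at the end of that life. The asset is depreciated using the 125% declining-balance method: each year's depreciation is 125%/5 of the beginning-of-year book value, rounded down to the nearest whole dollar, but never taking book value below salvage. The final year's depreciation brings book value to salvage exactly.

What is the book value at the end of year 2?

Depreciable base = $137,544 − $12,000 = $125,544.
Year 1: ⌊$137,544 × 125%/5⌋ = $34,386. Book value $103,158.
Year 2: ⌊$103,158 × 125%/5⌋ = $25,789. Book value $77,369.

$77,369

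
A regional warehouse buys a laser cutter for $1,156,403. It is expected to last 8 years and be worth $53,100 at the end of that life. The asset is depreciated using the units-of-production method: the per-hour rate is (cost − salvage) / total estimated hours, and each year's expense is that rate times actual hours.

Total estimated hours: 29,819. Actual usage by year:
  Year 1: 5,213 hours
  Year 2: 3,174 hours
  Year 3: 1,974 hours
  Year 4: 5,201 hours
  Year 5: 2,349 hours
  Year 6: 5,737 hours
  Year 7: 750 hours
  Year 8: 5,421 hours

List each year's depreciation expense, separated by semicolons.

Depreciable base = $1,156,403 − $53,100 = $1,103,303.
Rate = $1,103,303 / 29,819 hours = $37 per hour.
Year 1: 5,213 × $37 = $192,881. Book value $963,522.
Year 2: 3,174 × $37 = $117,438. Book value $846,084.
Year 3: 1,974 × $37 = $73,038. Book value $773,046.
Year 4: 5,201 × $37 = $192,437. Book value $580,609.
Year 5: 2,349 × $37 = $86,913. Book value $493,696.
Year 6: 5,737 × $37 = $212,269. Book value $281,427.
Year 7: 750 × $37 = $27,750. Book value $253,677.
Year 8: 5,421 × $37 = $200,577. Book value $53,100.

$192,881; $117,438; $73,038; $192,437; $86,913; $212,269; $27,750; $200,577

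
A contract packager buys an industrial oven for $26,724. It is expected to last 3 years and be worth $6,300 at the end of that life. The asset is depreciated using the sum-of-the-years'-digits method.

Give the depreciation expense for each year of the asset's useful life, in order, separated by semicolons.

$10,212; $6,808; $3,404

Depreciable base = $26,724 − $6,300 = $20,424.
Sum of the years' digits = 3+2+1 = 6.
Year 1: $20,424 × 3/6 = $10,212. Book value $16,512.
Year 2: $20,424 × 2/6 = $6,808. Book value $9,704.
Year 3: $20,424 × 1/6 = $3,404. Book value $6,300.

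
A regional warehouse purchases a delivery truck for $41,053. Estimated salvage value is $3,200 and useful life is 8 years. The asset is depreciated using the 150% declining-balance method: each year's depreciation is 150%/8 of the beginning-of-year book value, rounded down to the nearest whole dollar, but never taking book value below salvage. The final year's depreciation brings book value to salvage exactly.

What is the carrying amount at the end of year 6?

$11,813

Depreciable base = $41,053 − $3,200 = $37,853.
Year 1: ⌊$41,053 × 150%/8⌋ = $7,697. Book value $33,356.
Year 2: ⌊$33,356 × 150%/8⌋ = $6,254. Book value $27,102.
Year 3: ⌊$27,102 × 150%/8⌋ = $5,081. Book value $22,021.
Year 4: ⌊$22,021 × 150%/8⌋ = $4,128. Book value $17,893.
Year 5: ⌊$17,893 × 150%/8⌋ = $3,354. Book value $14,539.
Year 6: ⌊$14,539 × 150%/8⌋ = $2,726. Book value $11,813.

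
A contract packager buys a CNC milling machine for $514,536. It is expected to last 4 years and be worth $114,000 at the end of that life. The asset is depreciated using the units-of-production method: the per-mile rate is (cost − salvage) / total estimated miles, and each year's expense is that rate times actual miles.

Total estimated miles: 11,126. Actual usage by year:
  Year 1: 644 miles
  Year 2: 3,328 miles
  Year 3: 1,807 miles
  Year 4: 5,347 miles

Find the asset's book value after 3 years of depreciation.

Depreciable base = $514,536 − $114,000 = $400,536.
Rate = $400,536 / 11,126 miles = $36 per mile.
Year 1: 644 × $36 = $23,184. Book value $491,352.
Year 2: 3,328 × $36 = $119,808. Book value $371,544.
Year 3: 1,807 × $36 = $65,052. Book value $306,492.

$306,492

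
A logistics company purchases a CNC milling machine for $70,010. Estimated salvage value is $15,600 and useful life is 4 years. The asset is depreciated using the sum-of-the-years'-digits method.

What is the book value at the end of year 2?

$31,923

Depreciable base = $70,010 − $15,600 = $54,410.
Sum of the years' digits = 4+3+2+1 = 10.
Year 1: $54,410 × 4/10 = $21,764. Book value $48,246.
Year 2: $54,410 × 3/10 = $16,323. Book value $31,923.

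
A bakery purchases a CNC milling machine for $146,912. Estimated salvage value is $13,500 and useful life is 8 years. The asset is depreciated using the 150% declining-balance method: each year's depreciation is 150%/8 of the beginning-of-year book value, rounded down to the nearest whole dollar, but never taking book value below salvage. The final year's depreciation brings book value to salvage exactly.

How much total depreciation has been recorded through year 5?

$94,890

Depreciable base = $146,912 − $13,500 = $133,412.
Year 1: ⌊$146,912 × 150%/8⌋ = $27,546. Book value $119,366.
Year 2: ⌊$119,366 × 150%/8⌋ = $22,381. Book value $96,985.
Year 3: ⌊$96,985 × 150%/8⌋ = $18,184. Book value $78,801.
Year 4: ⌊$78,801 × 150%/8⌋ = $14,775. Book value $64,026.
Year 5: ⌊$64,026 × 150%/8⌋ = $12,004. Book value $52,022.
Accumulated through year 5 = $146,912 − $52,022 = $94,890.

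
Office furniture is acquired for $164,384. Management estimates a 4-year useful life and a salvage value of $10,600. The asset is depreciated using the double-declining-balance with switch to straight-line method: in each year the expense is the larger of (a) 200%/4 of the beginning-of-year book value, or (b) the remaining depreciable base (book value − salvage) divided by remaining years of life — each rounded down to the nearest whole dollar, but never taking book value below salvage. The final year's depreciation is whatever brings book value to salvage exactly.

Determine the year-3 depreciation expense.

$20,548

Depreciable base = $164,384 − $10,600 = $153,784.
Year 1: DB = ⌊$164,384 × 200%/4⌋ = $82,192; SL = ⌊$153,784/4⌋ = $38,446 → take DB $82,192. Book value $82,192.
Year 2: DB = ⌊$82,192 × 200%/4⌋ = $41,096; SL = ⌊$71,592/3⌋ = $23,864 → take DB $41,096. Book value $41,096.
Year 3: DB = ⌊$41,096 × 200%/4⌋ = $20,548; SL = ⌊$30,496/2⌋ = $15,248 → take DB $20,548. Book value $20,548.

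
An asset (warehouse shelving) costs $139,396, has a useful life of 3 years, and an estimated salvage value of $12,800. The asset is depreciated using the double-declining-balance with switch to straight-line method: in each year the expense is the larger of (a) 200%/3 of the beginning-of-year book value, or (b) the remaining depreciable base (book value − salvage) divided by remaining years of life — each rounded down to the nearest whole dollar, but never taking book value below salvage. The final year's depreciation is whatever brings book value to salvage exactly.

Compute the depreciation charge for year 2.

$30,977

Depreciable base = $139,396 − $12,800 = $126,596.
Year 1: DB = ⌊$139,396 × 200%/3⌋ = $92,930; SL = ⌊$126,596/3⌋ = $42,198 → take DB $92,930. Book value $46,466.
Year 2: DB = ⌊$46,466 × 200%/3⌋ = $30,977; SL = ⌊$33,666/2⌋ = $16,833 → take DB $30,977. Book value $15,489.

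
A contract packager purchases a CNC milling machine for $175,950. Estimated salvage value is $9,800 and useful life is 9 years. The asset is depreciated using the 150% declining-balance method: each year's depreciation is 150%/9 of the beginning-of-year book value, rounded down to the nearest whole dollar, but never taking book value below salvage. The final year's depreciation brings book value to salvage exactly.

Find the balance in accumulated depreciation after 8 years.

$135,028

Depreciable base = $175,950 − $9,800 = $166,150.
Year 1: ⌊$175,950 × 150%/9⌋ = $29,325. Book value $146,625.
Year 2: ⌊$146,625 × 150%/9⌋ = $24,437. Book value $122,188.
Year 3: ⌊$122,188 × 150%/9⌋ = $20,364. Book value $101,824.
Year 4: ⌊$101,824 × 150%/9⌋ = $16,970. Book value $84,854.
Year 5: ⌊$84,854 × 150%/9⌋ = $14,142. Book value $70,712.
Year 6: ⌊$70,712 × 150%/9⌋ = $11,785. Book value $58,927.
Year 7: ⌊$58,927 × 150%/9⌋ = $9,821. Book value $49,106.
Year 8: ⌊$49,106 × 150%/9⌋ = $8,184. Book value $40,922.
Accumulated through year 8 = $175,950 − $40,922 = $135,028.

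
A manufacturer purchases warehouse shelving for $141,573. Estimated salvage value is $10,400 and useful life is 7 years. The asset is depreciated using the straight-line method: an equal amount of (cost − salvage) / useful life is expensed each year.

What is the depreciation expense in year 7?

$18,739

Depreciable base = $141,573 − $10,400 = $131,173.
Annual expense = $131,173 / 7 = $18,739.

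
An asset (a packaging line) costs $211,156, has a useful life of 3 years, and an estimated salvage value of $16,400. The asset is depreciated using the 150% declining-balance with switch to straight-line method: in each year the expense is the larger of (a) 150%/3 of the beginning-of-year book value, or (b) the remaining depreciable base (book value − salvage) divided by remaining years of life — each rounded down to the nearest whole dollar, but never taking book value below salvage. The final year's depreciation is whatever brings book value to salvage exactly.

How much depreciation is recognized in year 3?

Depreciable base = $211,156 − $16,400 = $194,756.
Year 1: DB = ⌊$211,156 × 150%/3⌋ = $105,578; SL = ⌊$194,756/3⌋ = $64,918 → take DB $105,578. Book value $105,578.
Year 2: DB = ⌊$105,578 × 150%/3⌋ = $52,789; SL = ⌊$89,178/2⌋ = $44,589 → take DB $52,789. Book value $52,789.
Year 3 (final): $52,789 − $16,400 = $36,389. Book value $16,400.

$36,389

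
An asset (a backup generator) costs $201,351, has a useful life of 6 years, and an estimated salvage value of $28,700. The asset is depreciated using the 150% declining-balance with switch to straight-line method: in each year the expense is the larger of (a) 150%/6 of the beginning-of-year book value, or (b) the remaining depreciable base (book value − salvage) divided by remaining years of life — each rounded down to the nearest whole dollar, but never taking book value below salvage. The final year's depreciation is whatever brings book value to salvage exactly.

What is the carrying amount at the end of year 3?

Depreciable base = $201,351 − $28,700 = $172,651.
Year 1: DB = ⌊$201,351 × 150%/6⌋ = $50,337; SL = ⌊$172,651/6⌋ = $28,775 → take DB $50,337. Book value $151,014.
Year 2: DB = ⌊$151,014 × 150%/6⌋ = $37,753; SL = ⌊$122,314/5⌋ = $24,462 → take DB $37,753. Book value $113,261.
Year 3: DB = ⌊$113,261 × 150%/6⌋ = $28,315; SL = ⌊$84,561/4⌋ = $21,140 → take DB $28,315. Book value $84,946.

$84,946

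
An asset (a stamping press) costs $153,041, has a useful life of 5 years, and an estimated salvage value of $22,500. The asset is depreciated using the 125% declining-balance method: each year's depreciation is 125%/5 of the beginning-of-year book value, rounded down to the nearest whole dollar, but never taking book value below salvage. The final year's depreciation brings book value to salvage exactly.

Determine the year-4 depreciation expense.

$16,141

Depreciable base = $153,041 − $22,500 = $130,541.
Year 1: ⌊$153,041 × 125%/5⌋ = $38,260. Book value $114,781.
Year 2: ⌊$114,781 × 125%/5⌋ = $28,695. Book value $86,086.
Year 3: ⌊$86,086 × 125%/5⌋ = $21,521. Book value $64,565.
Year 4: ⌊$64,565 × 125%/5⌋ = $16,141. Book value $48,424.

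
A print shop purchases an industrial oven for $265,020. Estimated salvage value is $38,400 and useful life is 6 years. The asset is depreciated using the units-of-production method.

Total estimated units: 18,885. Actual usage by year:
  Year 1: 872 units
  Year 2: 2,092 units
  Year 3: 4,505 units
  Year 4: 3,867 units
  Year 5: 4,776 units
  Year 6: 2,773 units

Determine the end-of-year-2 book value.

$229,452

Depreciable base = $265,020 − $38,400 = $226,620.
Rate = $226,620 / 18,885 units = $12 per unit.
Year 1: 872 × $12 = $10,464. Book value $254,556.
Year 2: 2,092 × $12 = $25,104. Book value $229,452.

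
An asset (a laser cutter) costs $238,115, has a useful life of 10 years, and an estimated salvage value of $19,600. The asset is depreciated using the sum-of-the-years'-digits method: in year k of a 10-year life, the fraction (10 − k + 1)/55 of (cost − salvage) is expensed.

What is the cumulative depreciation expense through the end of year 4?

$135,082

Depreciable base = $238,115 − $19,600 = $218,515.
Sum of the years' digits = 10+9+8+7+6+5+4+3+2+1 = 55.
Year 1: $218,515 × 10/55 = $39,730. Book value $198,385.
Year 2: $218,515 × 9/55 = $35,757. Book value $162,628.
Year 3: $218,515 × 8/55 = $31,784. Book value $130,844.
Year 4: $218,515 × 7/55 = $27,811. Book value $103,033.
Accumulated through year 4 = $238,115 − $103,033 = $135,082.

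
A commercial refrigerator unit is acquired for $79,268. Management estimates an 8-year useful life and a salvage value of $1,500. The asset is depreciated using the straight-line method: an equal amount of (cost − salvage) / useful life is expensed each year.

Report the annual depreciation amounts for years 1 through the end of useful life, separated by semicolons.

$9,721; $9,721; $9,721; $9,721; $9,721; $9,721; $9,721; $9,721

Depreciable base = $79,268 − $1,500 = $77,768.
Annual expense = $77,768 / 8 = $9,721.
End of year 1: book value $69,547.
End of year 2: book value $59,826.
End of year 3: book value $50,105.
End of year 4: book value $40,384.
End of year 5: book value $30,663.
End of year 6: book value $20,942.
End of year 7: book value $11,221.
End of year 8: book value $1,500.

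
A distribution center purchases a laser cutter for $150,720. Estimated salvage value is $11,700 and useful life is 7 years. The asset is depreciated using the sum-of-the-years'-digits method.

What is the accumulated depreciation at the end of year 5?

$124,125

Depreciable base = $150,720 − $11,700 = $139,020.
Sum of the years' digits = 7+6+5+4+3+2+1 = 28.
Year 1: $139,020 × 7/28 = $34,755. Book value $115,965.
Year 2: $139,020 × 6/28 = $29,790. Book value $86,175.
Year 3: $139,020 × 5/28 = $24,825. Book value $61,350.
Year 4: $139,020 × 4/28 = $19,860. Book value $41,490.
Year 5: $139,020 × 3/28 = $14,895. Book value $26,595.
Accumulated through year 5 = $150,720 − $26,595 = $124,125.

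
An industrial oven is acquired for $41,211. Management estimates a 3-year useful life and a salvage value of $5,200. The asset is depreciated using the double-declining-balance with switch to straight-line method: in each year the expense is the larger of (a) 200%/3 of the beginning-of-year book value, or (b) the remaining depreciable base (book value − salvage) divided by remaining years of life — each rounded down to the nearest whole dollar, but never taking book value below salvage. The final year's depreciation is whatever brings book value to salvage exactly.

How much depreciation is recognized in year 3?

$0

Depreciable base = $41,211 − $5,200 = $36,011.
Year 1: DB = ⌊$41,211 × 200%/3⌋ = $27,474; SL = ⌊$36,011/3⌋ = $12,003 → take DB $27,474. Book value $13,737.
Year 2: DB = ⌊$13,737 × 200%/3⌋ = $9,158; SL = ⌊$8,537/2⌋ = $4,268 → take DB $9,158, capped at $8,537. Book value $5,200.
Year 3 (final): $5,200 − $5,200 = $0. Book value $5,200.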